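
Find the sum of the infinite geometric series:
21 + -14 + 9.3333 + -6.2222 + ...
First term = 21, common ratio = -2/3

For |r| < 1, S = a / (1 - r)
S = 21 / (1 - (-2/3))
S = 21 / (5/3)
S = 63/5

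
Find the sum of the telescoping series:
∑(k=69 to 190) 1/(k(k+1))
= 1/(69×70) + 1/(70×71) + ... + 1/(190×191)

Partial fractions: 1/(k(k+1)) = 1/k - 1/(k+1)
The series telescopes:
= (1/69 - 1/70) + (1/70 - 1/71) + ... + (1/190 - 1/191)
= 1/69 - 1/191
= 122/13179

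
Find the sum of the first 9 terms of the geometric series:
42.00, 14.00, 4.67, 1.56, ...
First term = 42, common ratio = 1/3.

Sₙ = a(1 - rⁿ) / (1 - r)
S_9 = 42(1 - (1/3)^9) / (1 - (1/3))
S_9 = 42(1 - (1/19683)) / (2/3)
S_9 = 137774/2187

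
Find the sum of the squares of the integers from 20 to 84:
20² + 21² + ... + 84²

Use ∑_{k=1}^{n} k² = n(n+1)(2n+1)/6, then subtract the first 19 terms.
∑_{k=1}^{84} k² = 84×85×169/6 = 201110
∑_{k=1}^{19} k² = 19×20×39/6 = 2470
∑_{k=20}^{84} k² = 201110 - 2470 = 198640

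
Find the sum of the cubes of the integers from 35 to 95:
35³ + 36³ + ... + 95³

Use ∑_{k=1}^{n} k³ = [n(n+1)/2]², then subtract the first 34 terms.
∑_{k=1}^{95} k³ = [95×96/2]² = 4560² = 20793600
∑_{k=1}^{34} k³ = [34×35/2]² = 595² = 354025
∑_{k=35}^{95} k³ = 20793600 - 354025 = 20439575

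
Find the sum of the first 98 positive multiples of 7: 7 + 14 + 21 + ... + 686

Factor out 7: = 7(1 + 2 + ... + 98) = 7 × n(n+1)/2
= 7 × 98×99/2
= 7 × 4851
= 33957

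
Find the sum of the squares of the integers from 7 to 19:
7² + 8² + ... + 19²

Use ∑_{k=1}^{n} k² = n(n+1)(2n+1)/6, then subtract the first 6 terms.
∑_{k=1}^{19} k² = 19×20×39/6 = 2470
∑_{k=1}^{6} k² = 6×7×13/6 = 91
∑_{k=7}^{19} k² = 2470 - 91 = 2379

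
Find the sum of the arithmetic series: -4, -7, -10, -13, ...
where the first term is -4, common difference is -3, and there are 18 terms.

Sₙ = n/2 × (first + last)
Last term = a + (n-1)d = -4 + (18-1)×(-3) = -55
S_18 = 18/2 × (-4 + (-55))
S_18 = 18/2 × (-59) = -531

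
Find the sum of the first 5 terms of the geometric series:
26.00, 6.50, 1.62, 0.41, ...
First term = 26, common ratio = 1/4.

Sₙ = a(1 - rⁿ) / (1 - r)
S_5 = 26(1 - (1/4)^5) / (1 - (1/4))
S_5 = 26(1 - (1/1024)) / (3/4)
S_5 = 4433/128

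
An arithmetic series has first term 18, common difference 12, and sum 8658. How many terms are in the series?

Using S = n/2 × [2a + (n-1)d]
8658 = n/2 × [2(18) + (n-1)(12)]
8658 = n/2 × [36 + 12n - 12]
17316 = n × [24 + 12n]
12n² + (24)n - 17316 = 0
Discriminant: Δ = (24)² - 4(12)(-17316) = 576 + 831168 = 831744
√Δ = 912
n = [-(24) + √Δ] / (2·12) = (-24 + 912) / 24 = 888 / 24 = 37
(The negative root is discarded since n must be a positive integer.)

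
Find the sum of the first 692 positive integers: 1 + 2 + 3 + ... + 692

Formula: ∑k = n(n+1)/2
= 692×693/2
= 479556/2
= 239778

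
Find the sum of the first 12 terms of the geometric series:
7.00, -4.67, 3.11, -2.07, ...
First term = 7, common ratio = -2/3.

Sₙ = a(1 - rⁿ) / (1 - r)
S_12 = 7(1 - (-2/3)^12) / (1 - (-2/3))
S_12 = 7(1 - (4096/531441)) / (5/3)
S_12 = 738283/177147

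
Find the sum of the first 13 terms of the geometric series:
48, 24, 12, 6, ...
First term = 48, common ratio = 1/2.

Sₙ = a(1 - rⁿ) / (1 - r)
S_13 = 48(1 - (1/2)^13) / (1 - (1/2))
S_13 = 48(1 - (1/8192)) / (1/2)
S_13 = 24573/256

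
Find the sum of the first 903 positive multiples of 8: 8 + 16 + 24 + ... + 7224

Factor out 8: = 8(1 + 2 + ... + 903) = 8 × n(n+1)/2
= 8 × 903×904/2
= 8 × 408156
= 3265248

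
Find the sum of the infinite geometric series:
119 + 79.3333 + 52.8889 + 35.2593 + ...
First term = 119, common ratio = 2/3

For |r| < 1, S = a / (1 - r)
S = 119 / (1 - (2/3))
S = 119 / (1/3)
S = 357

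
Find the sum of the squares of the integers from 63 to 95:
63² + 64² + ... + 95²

Use ∑_{k=1}^{n} k² = n(n+1)(2n+1)/6, then subtract the first 62 terms.
∑_{k=1}^{95} k² = 95×96×191/6 = 290320
∑_{k=1}^{62} k² = 62×63×125/6 = 81375
∑_{k=63}^{95} k² = 290320 - 81375 = 208945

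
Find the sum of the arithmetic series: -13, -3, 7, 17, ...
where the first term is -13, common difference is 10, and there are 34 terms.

Sₙ = n/2 × (first + last)
Last term = a + (n-1)d = -13 + (34-1)×10 = 317
S_34 = 34/2 × (-13 + 317)
S_34 = 34/2 × 304 = 5168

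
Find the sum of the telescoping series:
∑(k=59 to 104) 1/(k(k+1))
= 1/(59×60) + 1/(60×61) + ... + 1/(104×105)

Partial fractions: 1/(k(k+1)) = 1/k - 1/(k+1)
The series telescopes:
= (1/59 - 1/60) + (1/60 - 1/61) + ... + (1/104 - 1/105)
= 1/59 - 1/105
= 46/6195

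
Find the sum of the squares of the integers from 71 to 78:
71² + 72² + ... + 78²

Use ∑_{k=1}^{n} k² = n(n+1)(2n+1)/6, then subtract the first 70 terms.
∑_{k=1}^{78} k² = 78×79×157/6 = 161239
∑_{k=1}^{70} k² = 70×71×141/6 = 116795
∑_{k=71}^{78} k² = 161239 - 116795 = 44444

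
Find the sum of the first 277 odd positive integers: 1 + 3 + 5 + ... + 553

Sum of first n odd numbers = n²
= 277²
= 76729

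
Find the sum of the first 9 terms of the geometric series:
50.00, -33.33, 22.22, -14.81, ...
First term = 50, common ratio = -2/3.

Sₙ = a(1 - rⁿ) / (1 - r)
S_9 = 50(1 - (-2/3)^9) / (1 - (-2/3))
S_9 = 50(1 - (-512/19683)) / (5/3)
S_9 = 201950/6561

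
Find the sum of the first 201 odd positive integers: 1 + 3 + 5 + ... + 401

Sum of first n odd numbers = n²
= 201²
= 40401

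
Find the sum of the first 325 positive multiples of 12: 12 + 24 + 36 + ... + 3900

Factor out 12: = 12(1 + 2 + ... + 325) = 12 × n(n+1)/2
= 12 × 325×326/2
= 12 × 52975
= 635700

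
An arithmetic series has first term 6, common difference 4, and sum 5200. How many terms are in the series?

Using S = n/2 × [2a + (n-1)d]
5200 = n/2 × [2(6) + (n-1)(4)]
5200 = n/2 × [12 + 4n - 4]
10400 = n × [8 + 4n]
4n² + (8)n - 10400 = 0
Discriminant: Δ = (8)² - 4(4)(-10400) = 64 + 166400 = 166464
√Δ = 408
n = [-(8) + √Δ] / (2·4) = (-8 + 408) / 8 = 400 / 8 = 50
(The negative root is discarded since n must be a positive integer.)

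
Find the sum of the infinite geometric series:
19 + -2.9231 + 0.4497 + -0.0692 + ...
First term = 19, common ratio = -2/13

For |r| < 1, S = a / (1 - r)
S = 19 / (1 - (-2/13))
S = 19 / (15/13)
S = 247/15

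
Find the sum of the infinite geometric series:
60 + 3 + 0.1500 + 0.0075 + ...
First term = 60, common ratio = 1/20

For |r| < 1, S = a / (1 - r)
S = 60 / (1 - (1/20))
S = 60 / (19/20)
S = 1200/19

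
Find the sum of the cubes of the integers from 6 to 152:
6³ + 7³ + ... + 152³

Use ∑_{k=1}^{n} k³ = [n(n+1)/2]², then subtract the first 5 terms.
∑_{k=1}^{152} k³ = [152×153/2]² = 11628² = 135210384
∑_{k=1}^{5} k³ = [5×6/2]² = 15² = 225
∑_{k=6}^{152} k³ = 135210384 - 225 = 135210159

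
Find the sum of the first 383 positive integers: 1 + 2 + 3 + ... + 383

Formula: ∑k = n(n+1)/2
= 383×384/2
= 147072/2
= 73536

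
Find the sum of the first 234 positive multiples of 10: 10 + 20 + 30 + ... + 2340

Factor out 10: = 10(1 + 2 + ... + 234) = 10 × n(n+1)/2
= 10 × 234×235/2
= 10 × 27495
= 274950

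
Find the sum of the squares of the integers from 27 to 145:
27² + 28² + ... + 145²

Use ∑_{k=1}^{n} k² = n(n+1)(2n+1)/6, then subtract the first 26 terms.
∑_{k=1}^{145} k² = 145×146×291/6 = 1026745
∑_{k=1}^{26} k² = 26×27×53/6 = 6201
∑_{k=27}^{145} k² = 1026745 - 6201 = 1020544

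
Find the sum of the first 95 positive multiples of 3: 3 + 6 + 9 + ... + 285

Factor out 3: = 3(1 + 2 + ... + 95) = 3 × n(n+1)/2
= 3 × 95×96/2
= 3 × 4560
= 13680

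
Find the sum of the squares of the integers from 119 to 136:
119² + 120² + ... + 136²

Use ∑_{k=1}^{n} k² = n(n+1)(2n+1)/6, then subtract the first 118 terms.
∑_{k=1}^{136} k² = 136×137×273/6 = 847756
∑_{k=1}^{118} k² = 118×119×237/6 = 554659
∑_{k=119}^{136} k² = 847756 - 554659 = 293097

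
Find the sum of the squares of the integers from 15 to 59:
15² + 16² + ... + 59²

Use ∑_{k=1}^{n} k² = n(n+1)(2n+1)/6, then subtract the first 14 terms.
∑_{k=1}^{59} k² = 59×60×119/6 = 70210
∑_{k=1}^{14} k² = 14×15×29/6 = 1015
∑_{k=15}^{59} k² = 70210 - 1015 = 69195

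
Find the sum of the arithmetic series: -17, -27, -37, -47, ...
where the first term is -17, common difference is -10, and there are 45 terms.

Sₙ = n/2 × (first + last)
Last term = a + (n-1)d = -17 + (45-1)×(-10) = -457
S_45 = 45/2 × (-17 + (-457))
S_45 = 45/2 × (-474) = -10665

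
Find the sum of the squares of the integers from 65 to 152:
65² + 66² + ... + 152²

Use ∑_{k=1}^{n} k² = n(n+1)(2n+1)/6, then subtract the first 64 terms.
∑_{k=1}^{152} k² = 152×153×305/6 = 1182180
∑_{k=1}^{64} k² = 64×65×129/6 = 89440
∑_{k=65}^{152} k² = 1182180 - 89440 = 1092740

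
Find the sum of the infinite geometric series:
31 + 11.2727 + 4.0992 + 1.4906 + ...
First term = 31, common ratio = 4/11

For |r| < 1, S = a / (1 - r)
S = 31 / (1 - (4/11))
S = 31 / (7/11)
S = 341/7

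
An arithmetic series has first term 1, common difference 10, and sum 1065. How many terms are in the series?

Using S = n/2 × [2a + (n-1)d]
1065 = n/2 × [2(1) + (n-1)(10)]
1065 = n/2 × [2 + 10n - 10]
2130 = n × [-8 + 10n]
10n² + (-8)n - 2130 = 0
Discriminant: Δ = (-8)² - 4(10)(-2130) = 64 + 85200 = 85264
√Δ = 292
n = [-(-8) + √Δ] / (2·10) = (8 + 292) / 20 = 300 / 20 = 15
(The negative root is discarded since n must be a positive integer.)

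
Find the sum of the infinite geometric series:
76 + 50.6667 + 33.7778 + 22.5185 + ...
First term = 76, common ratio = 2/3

For |r| < 1, S = a / (1 - r)
S = 76 / (1 - (2/3))
S = 76 / (1/3)
S = 228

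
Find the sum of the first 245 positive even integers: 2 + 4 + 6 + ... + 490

Sum of first n even numbers = n(n+1)
= 245×246
= 60270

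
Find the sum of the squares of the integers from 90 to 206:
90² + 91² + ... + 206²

Use ∑_{k=1}^{n} k² = n(n+1)(2n+1)/6, then subtract the first 89 terms.
∑_{k=1}^{206} k² = 206×207×413/6 = 2935191
∑_{k=1}^{89} k² = 89×90×179/6 = 238965
∑_{k=90}^{206} k² = 2935191 - 238965 = 2696226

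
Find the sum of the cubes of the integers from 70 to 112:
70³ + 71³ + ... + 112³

Use ∑_{k=1}^{n} k³ = [n(n+1)/2]², then subtract the first 69 terms.
∑_{k=1}^{112} k³ = [112×113/2]² = 6328² = 40043584
∑_{k=1}^{69} k³ = [69×70/2]² = 2415² = 5832225
∑_{k=70}^{112} k³ = 40043584 - 5832225 = 34211359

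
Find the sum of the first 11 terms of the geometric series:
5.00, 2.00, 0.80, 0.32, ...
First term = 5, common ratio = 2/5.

Sₙ = a(1 - rⁿ) / (1 - r)
S_11 = 5(1 - (2/5)^11) / (1 - (2/5))
S_11 = 5(1 - (2048/48828125)) / (3/5)
S_11 = 16275359/1953125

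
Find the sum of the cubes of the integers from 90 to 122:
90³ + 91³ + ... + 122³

Use ∑_{k=1}^{n} k³ = [n(n+1)/2]², then subtract the first 89 terms.
∑_{k=1}^{122} k³ = [122×123/2]² = 7503² = 56295009
∑_{k=1}^{89} k³ = [89×90/2]² = 4005² = 16040025
∑_{k=90}^{122} k³ = 56295009 - 16040025 = 40254984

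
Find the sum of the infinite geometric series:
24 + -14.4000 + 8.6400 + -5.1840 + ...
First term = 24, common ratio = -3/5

For |r| < 1, S = a / (1 - r)
S = 24 / (1 - (-3/5))
S = 24 / (8/5)
S = 15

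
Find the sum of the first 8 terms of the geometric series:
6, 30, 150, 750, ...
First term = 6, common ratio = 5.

Sₙ = a(1 - rⁿ) / (1 - r)
S_8 = 6(1 - 5^8) / (1 - 5)
S_8 = 6(1 - 390625) / (-4)
S_8 = 585936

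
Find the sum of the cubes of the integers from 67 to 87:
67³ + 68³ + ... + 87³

Use ∑_{k=1}^{n} k³ = [n(n+1)/2]², then subtract the first 66 terms.
∑_{k=1}^{87} k³ = [87×88/2]² = 3828² = 14653584
∑_{k=1}^{66} k³ = [66×67/2]² = 2211² = 4888521
∑_{k=67}^{87} k³ = 14653584 - 4888521 = 9765063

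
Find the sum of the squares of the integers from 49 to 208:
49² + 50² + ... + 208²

Use ∑_{k=1}^{n} k² = n(n+1)(2n+1)/6, then subtract the first 48 terms.
∑_{k=1}^{208} k² = 208×209×417/6 = 3021304
∑_{k=1}^{48} k² = 48×49×97/6 = 38024
∑_{k=49}^{208} k² = 3021304 - 38024 = 2983280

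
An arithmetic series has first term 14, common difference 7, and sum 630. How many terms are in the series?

Using S = n/2 × [2a + (n-1)d]
630 = n/2 × [2(14) + (n-1)(7)]
630 = n/2 × [28 + 7n - 7]
1260 = n × [21 + 7n]
7n² + (21)n - 1260 = 0
Discriminant: Δ = (21)² - 4(7)(-1260) = 441 + 35280 = 35721
√Δ = 189
n = [-(21) + √Δ] / (2·7) = (-21 + 189) / 14 = 168 / 14 = 12
(The negative root is discarded since n must be a positive integer.)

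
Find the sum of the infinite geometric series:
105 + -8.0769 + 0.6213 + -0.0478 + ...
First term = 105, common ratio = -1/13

For |r| < 1, S = a / (1 - r)
S = 105 / (1 - (-1/13))
S = 105 / (14/13)
S = 195/2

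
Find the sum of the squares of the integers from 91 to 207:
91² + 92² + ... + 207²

Use ∑_{k=1}^{n} k² = n(n+1)(2n+1)/6, then subtract the first 90 terms.
∑_{k=1}^{207} k² = 207×208×415/6 = 2978040
∑_{k=1}^{90} k² = 90×91×181/6 = 247065
∑_{k=91}^{207} k² = 2978040 - 247065 = 2730975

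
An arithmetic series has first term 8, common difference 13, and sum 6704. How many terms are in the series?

Using S = n/2 × [2a + (n-1)d]
6704 = n/2 × [2(8) + (n-1)(13)]
6704 = n/2 × [16 + 13n - 13]
13408 = n × [3 + 13n]
13n² + (3)n - 13408 = 0
Discriminant: Δ = (3)² - 4(13)(-13408) = 9 + 697216 = 697225
√Δ = 835
n = [-(3) + √Δ] / (2·13) = (-3 + 835) / 26 = 832 / 26 = 32
(The negative root is discarded since n must be a positive integer.)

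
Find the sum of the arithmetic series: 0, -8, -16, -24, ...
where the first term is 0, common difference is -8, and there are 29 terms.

Sₙ = n/2 × (first + last)
Last term = a + (n-1)d = 0 + (29-1)×(-8) = -224
S_29 = 29/2 × (0 + (-224))
S_29 = 29/2 × (-224) = -3248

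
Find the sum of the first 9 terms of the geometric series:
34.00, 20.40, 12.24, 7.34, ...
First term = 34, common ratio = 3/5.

Sₙ = a(1 - rⁿ) / (1 - r)
S_9 = 34(1 - (3/5)^9) / (1 - (3/5))
S_9 = 34(1 - (19683/1953125)) / (2/5)
S_9 = 32868514/390625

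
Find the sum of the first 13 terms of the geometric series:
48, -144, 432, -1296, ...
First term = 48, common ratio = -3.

Sₙ = a(1 - rⁿ) / (1 - r)
S_13 = 48(1 - (-3)^13) / (1 - (-3))
S_13 = 48(1 - (-1594323)) / (4)
S_13 = 19131888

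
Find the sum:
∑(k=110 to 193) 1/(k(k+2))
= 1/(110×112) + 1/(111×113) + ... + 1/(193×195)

Partial fractions: 1/(k(k+2)) = (1/2)[1/k - 1/(k+2)]
Telescoping leaves the first two and last two terms:
= (1/2)[1/110 + 1/111 - 1/194 - 1/195]
= 60179/15396810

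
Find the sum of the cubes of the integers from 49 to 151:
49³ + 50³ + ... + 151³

Use ∑_{k=1}^{n} k³ = [n(n+1)/2]², then subtract the first 48 terms.
∑_{k=1}^{151} k³ = [151×152/2]² = 11476² = 131698576
∑_{k=1}^{48} k³ = [48×49/2]² = 1176² = 1382976
∑_{k=49}^{151} k³ = 131698576 - 1382976 = 130315600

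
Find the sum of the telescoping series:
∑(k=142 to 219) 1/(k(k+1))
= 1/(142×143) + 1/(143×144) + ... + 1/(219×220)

Partial fractions: 1/(k(k+1)) = 1/k - 1/(k+1)
The series telescopes:
= (1/142 - 1/143) + (1/143 - 1/144) + ... + (1/219 - 1/220)
= 1/142 - 1/220
= 39/15620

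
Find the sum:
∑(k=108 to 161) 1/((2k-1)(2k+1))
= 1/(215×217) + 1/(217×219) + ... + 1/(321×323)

Partial fractions: 1/((2k-1)(2k+1)) = (1/2)[1/(2k-1) - 1/(2k+1)]
The series telescopes:
= (1/2)[1/215 - 1/323]
= 54/69445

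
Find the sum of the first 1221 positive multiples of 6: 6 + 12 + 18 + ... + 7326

Factor out 6: = 6(1 + 2 + ... + 1221) = 6 × n(n+1)/2
= 6 × 1221×1222/2
= 6 × 746031
= 4476186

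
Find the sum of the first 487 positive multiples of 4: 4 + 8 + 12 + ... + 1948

Factor out 4: = 4(1 + 2 + ... + 487) = 4 × n(n+1)/2
= 4 × 487×488/2
= 4 × 118828
= 475312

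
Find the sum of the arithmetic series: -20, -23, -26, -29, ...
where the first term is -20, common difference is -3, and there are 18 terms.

Sₙ = n/2 × (first + last)
Last term = a + (n-1)d = -20 + (18-1)×(-3) = -71
S_18 = 18/2 × (-20 + (-71))
S_18 = 18/2 × (-91) = -819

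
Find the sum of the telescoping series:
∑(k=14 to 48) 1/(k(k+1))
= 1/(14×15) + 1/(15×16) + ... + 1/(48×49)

Partial fractions: 1/(k(k+1)) = 1/k - 1/(k+1)
The series telescopes:
= (1/14 - 1/15) + (1/15 - 1/16) + ... + (1/48 - 1/49)
= 1/14 - 1/49
= 5/98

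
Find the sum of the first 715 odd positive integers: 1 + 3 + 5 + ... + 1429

Sum of first n odd numbers = n²
= 715²
= 511225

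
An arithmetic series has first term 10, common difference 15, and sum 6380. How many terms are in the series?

Using S = n/2 × [2a + (n-1)d]
6380 = n/2 × [2(10) + (n-1)(15)]
6380 = n/2 × [20 + 15n - 15]
12760 = n × [5 + 15n]
15n² + (5)n - 12760 = 0
Discriminant: Δ = (5)² - 4(15)(-12760) = 25 + 765600 = 765625
√Δ = 875
n = [-(5) + √Δ] / (2·15) = (-5 + 875) / 30 = 870 / 30 = 29
(The negative root is discarded since n must be a positive integer.)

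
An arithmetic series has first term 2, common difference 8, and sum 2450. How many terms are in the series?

Using S = n/2 × [2a + (n-1)d]
2450 = n/2 × [2(2) + (n-1)(8)]
2450 = n/2 × [4 + 8n - 8]
4900 = n × [-4 + 8n]
8n² + (-4)n - 4900 = 0
Discriminant: Δ = (-4)² - 4(8)(-4900) = 16 + 156800 = 156816
√Δ = 396
n = [-(-4) + √Δ] / (2·8) = (4 + 396) / 16 = 400 / 16 = 25
(The negative root is discarded since n must be a positive integer.)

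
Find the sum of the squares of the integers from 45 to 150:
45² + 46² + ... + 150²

Use ∑_{k=1}^{n} k² = n(n+1)(2n+1)/6, then subtract the first 44 terms.
∑_{k=1}^{150} k² = 150×151×301/6 = 1136275
∑_{k=1}^{44} k² = 44×45×89/6 = 29370
∑_{k=45}^{150} k² = 1136275 - 29370 = 1106905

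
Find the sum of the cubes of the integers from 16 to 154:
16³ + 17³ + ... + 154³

Use ∑_{k=1}^{n} k³ = [n(n+1)/2]², then subtract the first 15 terms.
∑_{k=1}^{154} k³ = [154×155/2]² = 11935² = 142444225
∑_{k=1}^{15} k³ = [15×16/2]² = 120² = 14400
∑_{k=16}^{154} k³ = 142444225 - 14400 = 142429825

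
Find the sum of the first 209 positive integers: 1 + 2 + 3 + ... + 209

Formula: ∑k = n(n+1)/2
= 209×210/2
= 43890/2
= 21945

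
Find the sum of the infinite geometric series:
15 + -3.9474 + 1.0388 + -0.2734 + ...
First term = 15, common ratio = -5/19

For |r| < 1, S = a / (1 - r)
S = 15 / (1 - (-5/19))
S = 15 / (24/19)
S = 95/8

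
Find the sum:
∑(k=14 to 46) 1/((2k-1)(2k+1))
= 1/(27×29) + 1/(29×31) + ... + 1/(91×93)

Partial fractions: 1/((2k-1)(2k+1)) = (1/2)[1/(2k-1) - 1/(2k+1)]
The series telescopes:
= (1/2)[1/27 - 1/93]
= 11/837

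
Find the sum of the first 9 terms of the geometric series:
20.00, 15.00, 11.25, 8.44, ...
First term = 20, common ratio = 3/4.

Sₙ = a(1 - rⁿ) / (1 - r)
S_9 = 20(1 - (3/4)^9) / (1 - (3/4))
S_9 = 20(1 - (19683/262144)) / (1/4)
S_9 = 1212305/16384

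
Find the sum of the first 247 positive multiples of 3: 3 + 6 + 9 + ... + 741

Factor out 3: = 3(1 + 2 + ... + 247) = 3 × n(n+1)/2
= 3 × 247×248/2
= 3 × 30628
= 91884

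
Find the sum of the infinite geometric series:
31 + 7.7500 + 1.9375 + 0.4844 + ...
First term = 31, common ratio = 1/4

For |r| < 1, S = a / (1 - r)
S = 31 / (1 - (1/4))
S = 31 / (3/4)
S = 124/3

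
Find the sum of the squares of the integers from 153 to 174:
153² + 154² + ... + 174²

Use ∑_{k=1}^{n} k² = n(n+1)(2n+1)/6, then subtract the first 152 terms.
∑_{k=1}^{174} k² = 174×175×349/6 = 1771175
∑_{k=1}^{152} k² = 152×153×305/6 = 1182180
∑_{k=153}^{174} k² = 1771175 - 1182180 = 588995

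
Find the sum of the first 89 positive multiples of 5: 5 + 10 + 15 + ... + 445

Factor out 5: = 5(1 + 2 + ... + 89) = 5 × n(n+1)/2
= 5 × 89×90/2
= 5 × 4005
= 20025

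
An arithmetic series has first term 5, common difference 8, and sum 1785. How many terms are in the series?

Using S = n/2 × [2a + (n-1)d]
1785 = n/2 × [2(5) + (n-1)(8)]
1785 = n/2 × [10 + 8n - 8]
3570 = n × [2 + 8n]
8n² + (2)n - 3570 = 0
Discriminant: Δ = (2)² - 4(8)(-3570) = 4 + 114240 = 114244
√Δ = 338
n = [-(2) + √Δ] / (2·8) = (-2 + 338) / 16 = 336 / 16 = 21
(The negative root is discarded since n must be a positive integer.)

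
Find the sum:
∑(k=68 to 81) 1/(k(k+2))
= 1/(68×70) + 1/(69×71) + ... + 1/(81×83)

Partial fractions: 1/(k(k+2)) = (1/2)[1/k - 1/(k+2)]
Telescoping leaves the first two and last two terms:
= (1/2)[1/68 + 1/69 - 1/82 - 1/83]
= 79121/31933752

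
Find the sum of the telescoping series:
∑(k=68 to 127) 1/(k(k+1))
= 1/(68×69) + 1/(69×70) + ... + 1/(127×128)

Partial fractions: 1/(k(k+1)) = 1/k - 1/(k+1)
The series telescopes:
= (1/68 - 1/69) + (1/69 - 1/70) + ... + (1/127 - 1/128)
= 1/68 - 1/128
= 15/2176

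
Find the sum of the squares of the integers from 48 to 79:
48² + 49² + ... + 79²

Use ∑_{k=1}^{n} k² = n(n+1)(2n+1)/6, then subtract the first 47 terms.
∑_{k=1}^{79} k² = 79×80×159/6 = 167480
∑_{k=1}^{47} k² = 47×48×95/6 = 35720
∑_{k=48}^{79} k² = 167480 - 35720 = 131760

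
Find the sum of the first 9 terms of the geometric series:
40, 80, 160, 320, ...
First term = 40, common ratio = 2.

Sₙ = a(1 - rⁿ) / (1 - r)
S_9 = 40(1 - 2^9) / (1 - 2)
S_9 = 40(1 - 512) / (-1)
S_9 = 20440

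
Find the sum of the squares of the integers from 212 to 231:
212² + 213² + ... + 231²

Use ∑_{k=1}^{n} k² = n(n+1)(2n+1)/6, then subtract the first 211 terms.
∑_{k=1}^{231} k² = 231×232×463/6 = 4135516
∑_{k=1}^{211} k² = 211×212×423/6 = 3153606
∑_{k=212}^{231} k² = 4135516 - 3153606 = 981910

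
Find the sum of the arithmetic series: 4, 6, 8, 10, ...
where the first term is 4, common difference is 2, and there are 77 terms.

Sₙ = n/2 × (first + last)
Last term = a + (n-1)d = 4 + (77-1)×2 = 156
S_77 = 77/2 × (4 + 156)
S_77 = 77/2 × 160 = 6160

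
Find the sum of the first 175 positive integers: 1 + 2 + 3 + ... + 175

Formula: ∑k = n(n+1)/2
= 175×176/2
= 30800/2
= 15400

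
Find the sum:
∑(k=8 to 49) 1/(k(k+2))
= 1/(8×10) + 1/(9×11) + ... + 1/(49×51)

Partial fractions: 1/(k(k+2)) = (1/2)[1/k - 1/(k+2)]
Telescoping leaves the first two and last two terms:
= (1/2)[1/8 + 1/9 - 1/50 - 1/51]
= 6013/61200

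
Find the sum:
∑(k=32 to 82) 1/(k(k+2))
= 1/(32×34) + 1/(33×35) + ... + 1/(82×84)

Partial fractions: 1/(k(k+2)) = (1/2)[1/k - 1/(k+2)]
Telescoping leaves the first two and last two terms:
= (1/2)[1/32 + 1/33 - 1/83 - 1/84]
= 23069/1227072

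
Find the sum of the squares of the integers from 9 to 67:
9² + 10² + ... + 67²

Use ∑_{k=1}^{n} k² = n(n+1)(2n+1)/6, then subtract the first 8 terms.
∑_{k=1}^{67} k² = 67×68×135/6 = 102510
∑_{k=1}^{8} k² = 8×9×17/6 = 204
∑_{k=9}^{67} k² = 102510 - 204 = 102306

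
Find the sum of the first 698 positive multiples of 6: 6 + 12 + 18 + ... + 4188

Factor out 6: = 6(1 + 2 + ... + 698) = 6 × n(n+1)/2
= 6 × 698×699/2
= 6 × 243951
= 1463706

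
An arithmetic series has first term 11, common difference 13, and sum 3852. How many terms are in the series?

Using S = n/2 × [2a + (n-1)d]
3852 = n/2 × [2(11) + (n-1)(13)]
3852 = n/2 × [22 + 13n - 13]
7704 = n × [9 + 13n]
13n² + (9)n - 7704 = 0
Discriminant: Δ = (9)² - 4(13)(-7704) = 81 + 400608 = 400689
√Δ = 633
n = [-(9) + √Δ] / (2·13) = (-9 + 633) / 26 = 624 / 26 = 24
(The negative root is discarded since n must be a positive integer.)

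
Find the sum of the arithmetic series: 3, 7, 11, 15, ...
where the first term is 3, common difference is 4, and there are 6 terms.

Sₙ = n/2 × (first + last)
Last term = a + (n-1)d = 3 + (6-1)×4 = 23
S_6 = 6/2 × (3 + 23)
S_6 = 6/2 × 26 = 78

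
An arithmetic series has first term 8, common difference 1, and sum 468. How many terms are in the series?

Using S = n/2 × [2a + (n-1)d]
468 = n/2 × [2(8) + (n-1)(1)]
468 = n/2 × [16 + 1n - 1]
936 = n × [15 + 1n]
1n² + (15)n - 936 = 0
Discriminant: Δ = (15)² - 4(1)(-936) = 225 + 3744 = 3969
√Δ = 63
n = [-(15) + √Δ] / (2·1) = (-15 + 63) / 2 = 48 / 2 = 24
(The negative root is discarded since n must be a positive integer.)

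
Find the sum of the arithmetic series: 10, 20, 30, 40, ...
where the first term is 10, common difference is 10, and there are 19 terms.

Sₙ = n/2 × (first + last)
Last term = a + (n-1)d = 10 + (19-1)×10 = 190
S_19 = 19/2 × (10 + 190)
S_19 = 19/2 × 200 = 1900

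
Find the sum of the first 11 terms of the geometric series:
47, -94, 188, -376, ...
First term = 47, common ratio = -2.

Sₙ = a(1 - rⁿ) / (1 - r)
S_11 = 47(1 - (-2)^11) / (1 - (-2))
S_11 = 47(1 - (-2048)) / (3)
S_11 = 32101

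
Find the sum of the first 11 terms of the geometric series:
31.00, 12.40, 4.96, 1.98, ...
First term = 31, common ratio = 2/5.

Sₙ = a(1 - rⁿ) / (1 - r)
S_11 = 31(1 - (2/5)^11) / (1 - (2/5))
S_11 = 31(1 - (2048/48828125)) / (3/5)
S_11 = 504536129/9765625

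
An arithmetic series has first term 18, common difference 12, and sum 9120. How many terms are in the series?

Using S = n/2 × [2a + (n-1)d]
9120 = n/2 × [2(18) + (n-1)(12)]
9120 = n/2 × [36 + 12n - 12]
18240 = n × [24 + 12n]
12n² + (24)n - 18240 = 0
Discriminant: Δ = (24)² - 4(12)(-18240) = 576 + 875520 = 876096
√Δ = 936
n = [-(24) + √Δ] / (2·12) = (-24 + 936) / 24 = 912 / 24 = 38
(The negative root is discarded since n must be a positive integer.)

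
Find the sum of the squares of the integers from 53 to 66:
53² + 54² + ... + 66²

Use ∑_{k=1}^{n} k² = n(n+1)(2n+1)/6, then subtract the first 52 terms.
∑_{k=1}^{66} k² = 66×67×133/6 = 98021
∑_{k=1}^{52} k² = 52×53×105/6 = 48230
∑_{k=53}^{66} k² = 98021 - 48230 = 49791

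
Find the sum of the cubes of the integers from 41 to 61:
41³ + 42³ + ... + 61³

Use ∑_{k=1}^{n} k³ = [n(n+1)/2]², then subtract the first 40 terms.
∑_{k=1}^{61} k³ = [61×62/2]² = 1891² = 3575881
∑_{k=1}^{40} k³ = [40×41/2]² = 820² = 672400
∑_{k=41}^{61} k³ = 3575881 - 672400 = 2903481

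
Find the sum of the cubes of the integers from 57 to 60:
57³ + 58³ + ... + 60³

Use ∑_{k=1}^{n} k³ = [n(n+1)/2]², then subtract the first 56 terms.
∑_{k=1}^{60} k³ = [60×61/2]² = 1830² = 3348900
∑_{k=1}^{56} k³ = [56×57/2]² = 1596² = 2547216
∑_{k=57}^{60} k³ = 3348900 - 2547216 = 801684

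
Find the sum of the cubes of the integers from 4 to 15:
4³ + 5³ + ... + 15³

Use ∑_{k=1}^{n} k³ = [n(n+1)/2]², then subtract the first 3 terms.
∑_{k=1}^{15} k³ = [15×16/2]² = 120² = 14400
∑_{k=1}^{3} k³ = [3×4/2]² = 6² = 36
∑_{k=4}^{15} k³ = 14400 - 36 = 14364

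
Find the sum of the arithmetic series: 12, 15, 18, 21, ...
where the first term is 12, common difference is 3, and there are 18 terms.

Sₙ = n/2 × (first + last)
Last term = a + (n-1)d = 12 + (18-1)×3 = 63
S_18 = 18/2 × (12 + 63)
S_18 = 18/2 × 75 = 675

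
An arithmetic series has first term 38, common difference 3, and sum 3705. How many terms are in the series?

Using S = n/2 × [2a + (n-1)d]
3705 = n/2 × [2(38) + (n-1)(3)]
3705 = n/2 × [76 + 3n - 3]
7410 = n × [73 + 3n]
3n² + (73)n - 7410 = 0
Discriminant: Δ = (73)² - 4(3)(-7410) = 5329 + 88920 = 94249
√Δ = 307
n = [-(73) + √Δ] / (2·3) = (-73 + 307) / 6 = 234 / 6 = 39
(The negative root is discarded since n must be a positive integer.)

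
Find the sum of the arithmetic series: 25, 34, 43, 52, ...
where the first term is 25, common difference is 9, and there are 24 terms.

Sₙ = n/2 × (first + last)
Last term = a + (n-1)d = 25 + (24-1)×9 = 232
S_24 = 24/2 × (25 + 232)
S_24 = 24/2 × 257 = 3084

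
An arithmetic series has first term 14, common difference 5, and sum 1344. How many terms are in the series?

Using S = n/2 × [2a + (n-1)d]
1344 = n/2 × [2(14) + (n-1)(5)]
1344 = n/2 × [28 + 5n - 5]
2688 = n × [23 + 5n]
5n² + (23)n - 2688 = 0
Discriminant: Δ = (23)² - 4(5)(-2688) = 529 + 53760 = 54289
√Δ = 233
n = [-(23) + √Δ] / (2·5) = (-23 + 233) / 10 = 210 / 10 = 21
(The negative root is discarded since n must be a positive integer.)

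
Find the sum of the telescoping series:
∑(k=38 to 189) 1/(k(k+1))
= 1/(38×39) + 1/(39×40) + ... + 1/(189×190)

Partial fractions: 1/(k(k+1)) = 1/k - 1/(k+1)
The series telescopes:
= (1/38 - 1/39) + (1/39 - 1/40) + ... + (1/189 - 1/190)
= 1/38 - 1/190
= 2/95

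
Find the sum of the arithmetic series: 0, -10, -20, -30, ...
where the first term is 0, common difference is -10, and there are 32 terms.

Sₙ = n/2 × (first + last)
Last term = a + (n-1)d = 0 + (32-1)×(-10) = -310
S_32 = 32/2 × (0 + (-310))
S_32 = 32/2 × (-310) = -4960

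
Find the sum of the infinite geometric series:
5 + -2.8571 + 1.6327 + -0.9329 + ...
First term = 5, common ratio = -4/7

For |r| < 1, S = a / (1 - r)
S = 5 / (1 - (-4/7))
S = 5 / (11/7)
S = 35/11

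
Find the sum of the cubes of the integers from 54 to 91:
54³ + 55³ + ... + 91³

Use ∑_{k=1}^{n} k³ = [n(n+1)/2]², then subtract the first 53 terms.
∑_{k=1}^{91} k³ = [91×92/2]² = 4186² = 17522596
∑_{k=1}^{53} k³ = [53×54/2]² = 1431² = 2047761
∑_{k=54}^{91} k³ = 17522596 - 2047761 = 15474835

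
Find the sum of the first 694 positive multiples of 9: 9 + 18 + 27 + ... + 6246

Factor out 9: = 9(1 + 2 + ... + 694) = 9 × n(n+1)/2
= 9 × 694×695/2
= 9 × 241165
= 2170485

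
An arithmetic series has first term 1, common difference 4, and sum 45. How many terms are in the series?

Using S = n/2 × [2a + (n-1)d]
45 = n/2 × [2(1) + (n-1)(4)]
45 = n/2 × [2 + 4n - 4]
90 = n × [-2 + 4n]
4n² + (-2)n - 90 = 0
Discriminant: Δ = (-2)² - 4(4)(-90) = 4 + 1440 = 1444
√Δ = 38
n = [-(-2) + √Δ] / (2·4) = (2 + 38) / 8 = 40 / 8 = 5
(The negative root is discarded since n must be a positive integer.)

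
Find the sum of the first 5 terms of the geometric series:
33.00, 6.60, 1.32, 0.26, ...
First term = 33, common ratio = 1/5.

Sₙ = a(1 - rⁿ) / (1 - r)
S_5 = 33(1 - (1/5)^5) / (1 - (1/5))
S_5 = 33(1 - (1/3125)) / (4/5)
S_5 = 25773/625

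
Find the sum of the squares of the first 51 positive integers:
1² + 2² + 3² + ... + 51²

Formula: ∑k² = n(n+1)(2n+1)/6
= 51×52×103/6
= 273156/6
= 45526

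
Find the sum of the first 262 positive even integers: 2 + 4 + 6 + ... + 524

Sum of first n even numbers = n(n+1)
= 262×263
= 68906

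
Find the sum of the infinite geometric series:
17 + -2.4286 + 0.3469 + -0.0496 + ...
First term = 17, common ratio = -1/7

For |r| < 1, S = a / (1 - r)
S = 17 / (1 - (-1/7))
S = 17 / (8/7)
S = 119/8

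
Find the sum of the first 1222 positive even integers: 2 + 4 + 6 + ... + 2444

Sum of first n even numbers = n(n+1)
= 1222×1223
= 1494506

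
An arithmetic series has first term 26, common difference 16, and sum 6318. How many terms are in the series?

Using S = n/2 × [2a + (n-1)d]
6318 = n/2 × [2(26) + (n-1)(16)]
6318 = n/2 × [52 + 16n - 16]
12636 = n × [36 + 16n]
16n² + (36)n - 12636 = 0
Discriminant: Δ = (36)² - 4(16)(-12636) = 1296 + 808704 = 810000
√Δ = 900
n = [-(36) + √Δ] / (2·16) = (-36 + 900) / 32 = 864 / 32 = 27
(The negative root is discarded since n must be a positive integer.)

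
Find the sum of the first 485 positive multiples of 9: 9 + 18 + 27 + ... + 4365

Factor out 9: = 9(1 + 2 + ... + 485) = 9 × n(n+1)/2
= 9 × 485×486/2
= 9 × 117855
= 1060695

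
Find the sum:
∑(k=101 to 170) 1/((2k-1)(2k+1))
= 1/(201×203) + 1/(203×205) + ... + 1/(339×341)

Partial fractions: 1/((2k-1)(2k+1)) = (1/2)[1/(2k-1) - 1/(2k+1)]
The series telescopes:
= (1/2)[1/201 - 1/341]
= 70/68541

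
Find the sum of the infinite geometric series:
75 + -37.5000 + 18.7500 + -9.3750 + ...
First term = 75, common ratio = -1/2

For |r| < 1, S = a / (1 - r)
S = 75 / (1 - (-1/2))
S = 75 / (3/2)
S = 50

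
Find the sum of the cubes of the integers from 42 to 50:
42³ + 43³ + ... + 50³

Use ∑_{k=1}^{n} k³ = [n(n+1)/2]², then subtract the first 41 terms.
∑_{k=1}^{50} k³ = [50×51/2]² = 1275² = 1625625
∑_{k=1}^{41} k³ = [41×42/2]² = 861² = 741321
∑_{k=42}^{50} k³ = 1625625 - 741321 = 884304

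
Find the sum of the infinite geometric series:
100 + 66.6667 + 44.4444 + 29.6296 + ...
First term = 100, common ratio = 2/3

For |r| < 1, S = a / (1 - r)
S = 100 / (1 - (2/3))
S = 100 / (1/3)
S = 300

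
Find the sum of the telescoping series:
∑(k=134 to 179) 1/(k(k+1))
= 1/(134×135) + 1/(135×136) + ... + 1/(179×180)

Partial fractions: 1/(k(k+1)) = 1/k - 1/(k+1)
The series telescopes:
= (1/134 - 1/135) + (1/135 - 1/136) + ... + (1/179 - 1/180)
= 1/134 - 1/180
= 23/12060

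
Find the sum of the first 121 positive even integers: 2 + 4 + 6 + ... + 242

Sum of first n even numbers = n(n+1)
= 121×122
= 14762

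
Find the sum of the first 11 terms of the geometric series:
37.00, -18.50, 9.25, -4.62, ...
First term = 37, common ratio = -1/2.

Sₙ = a(1 - rⁿ) / (1 - r)
S_11 = 37(1 - (-1/2)^11) / (1 - (-1/2))
S_11 = 37(1 - (-1/2048)) / (3/2)
S_11 = 25271/1024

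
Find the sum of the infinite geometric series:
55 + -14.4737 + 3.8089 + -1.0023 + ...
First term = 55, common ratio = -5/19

For |r| < 1, S = a / (1 - r)
S = 55 / (1 - (-5/19))
S = 55 / (24/19)
S = 1045/24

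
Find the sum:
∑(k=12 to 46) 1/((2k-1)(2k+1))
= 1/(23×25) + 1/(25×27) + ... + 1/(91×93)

Partial fractions: 1/((2k-1)(2k+1)) = (1/2)[1/(2k-1) - 1/(2k+1)]
The series telescopes:
= (1/2)[1/23 - 1/93]
= 35/2139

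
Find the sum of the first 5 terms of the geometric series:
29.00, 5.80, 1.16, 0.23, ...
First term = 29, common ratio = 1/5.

Sₙ = a(1 - rⁿ) / (1 - r)
S_5 = 29(1 - (1/5)^5) / (1 - (1/5))
S_5 = 29(1 - (1/3125)) / (4/5)
S_5 = 22649/625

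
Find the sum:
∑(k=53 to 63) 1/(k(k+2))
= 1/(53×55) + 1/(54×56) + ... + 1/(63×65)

Partial fractions: 1/(k(k+2)) = (1/2)[1/k - 1/(k+2)]
Telescoping leaves the first two and last two terms:
= (1/2)[1/53 + 1/54 - 1/64 - 1/65]
= 37961/11905920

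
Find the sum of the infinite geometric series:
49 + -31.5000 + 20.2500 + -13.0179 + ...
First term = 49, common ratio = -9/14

For |r| < 1, S = a / (1 - r)
S = 49 / (1 - (-9/14))
S = 49 / (23/14)
S = 686/23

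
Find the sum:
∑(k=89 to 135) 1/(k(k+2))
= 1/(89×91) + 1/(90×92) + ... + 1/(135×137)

Partial fractions: 1/(k(k+2)) = (1/2)[1/k - 1/(k+2)]
Telescoping leaves the first two and last two terms:
= (1/2)[1/89 + 1/90 - 1/136 - 1/137]
= 574199/149242320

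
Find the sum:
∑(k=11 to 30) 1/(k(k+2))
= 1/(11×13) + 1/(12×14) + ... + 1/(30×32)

Partial fractions: 1/(k(k+2)) = (1/2)[1/k - 1/(k+2)]
Telescoping leaves the first two and last two terms:
= (1/2)[1/11 + 1/12 - 1/31 - 1/32]
= 3625/65472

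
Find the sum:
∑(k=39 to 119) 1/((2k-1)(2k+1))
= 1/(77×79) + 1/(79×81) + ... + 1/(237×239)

Partial fractions: 1/((2k-1)(2k+1)) = (1/2)[1/(2k-1) - 1/(2k+1)]
The series telescopes:
= (1/2)[1/77 - 1/239]
= 81/18403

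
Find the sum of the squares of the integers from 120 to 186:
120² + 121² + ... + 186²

Use ∑_{k=1}^{n} k² = n(n+1)(2n+1)/6, then subtract the first 119 terms.
∑_{k=1}^{186} k² = 186×187×373/6 = 2162281
∑_{k=1}^{119} k² = 119×120×239/6 = 568820
∑_{k=120}^{186} k² = 2162281 - 568820 = 1593461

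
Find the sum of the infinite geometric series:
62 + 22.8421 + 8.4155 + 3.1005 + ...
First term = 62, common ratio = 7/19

For |r| < 1, S = a / (1 - r)
S = 62 / (1 - (7/19))
S = 62 / (12/19)
S = 589/6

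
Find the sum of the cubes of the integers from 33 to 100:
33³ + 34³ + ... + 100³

Use ∑_{k=1}^{n} k³ = [n(n+1)/2]², then subtract the first 32 terms.
∑_{k=1}^{100} k³ = [100×101/2]² = 5050² = 25502500
∑_{k=1}^{32} k³ = [32×33/2]² = 528² = 278784
∑_{k=33}^{100} k³ = 25502500 - 278784 = 25223716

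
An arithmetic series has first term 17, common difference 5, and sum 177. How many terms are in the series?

Using S = n/2 × [2a + (n-1)d]
177 = n/2 × [2(17) + (n-1)(5)]
177 = n/2 × [34 + 5n - 5]
354 = n × [29 + 5n]
5n² + (29)n - 354 = 0
Discriminant: Δ = (29)² - 4(5)(-354) = 841 + 7080 = 7921
√Δ = 89
n = [-(29) + √Δ] / (2·5) = (-29 + 89) / 10 = 60 / 10 = 6
(The negative root is discarded since n must be a positive integer.)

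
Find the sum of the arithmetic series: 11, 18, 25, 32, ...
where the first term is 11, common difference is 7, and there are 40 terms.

Sₙ = n/2 × (first + last)
Last term = a + (n-1)d = 11 + (40-1)×7 = 284
S_40 = 40/2 × (11 + 284)
S_40 = 40/2 × 295 = 5900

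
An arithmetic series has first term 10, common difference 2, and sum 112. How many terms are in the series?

Using S = n/2 × [2a + (n-1)d]
112 = n/2 × [2(10) + (n-1)(2)]
112 = n/2 × [20 + 2n - 2]
224 = n × [18 + 2n]
2n² + (18)n - 224 = 0
Discriminant: Δ = (18)² - 4(2)(-224) = 324 + 1792 = 2116
√Δ = 46
n = [-(18) + √Δ] / (2·2) = (-18 + 46) / 4 = 28 / 4 = 7
(The negative root is discarded since n must be a positive integer.)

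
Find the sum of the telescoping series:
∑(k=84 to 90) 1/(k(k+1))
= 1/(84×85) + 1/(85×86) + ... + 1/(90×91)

Partial fractions: 1/(k(k+1)) = 1/k - 1/(k+1)
The series telescopes:
= (1/84 - 1/85) + (1/85 - 1/86) + ... + (1/90 - 1/91)
= 1/84 - 1/91
= 1/1092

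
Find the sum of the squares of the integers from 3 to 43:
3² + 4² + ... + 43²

Use ∑_{k=1}^{n} k² = n(n+1)(2n+1)/6, then subtract the first 2 terms.
∑_{k=1}^{43} k² = 43×44×87/6 = 27434
∑_{k=1}^{2} k² = 2×3×5/6 = 5
∑_{k=3}^{43} k² = 27434 - 5 = 27429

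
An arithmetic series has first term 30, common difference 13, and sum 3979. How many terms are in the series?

Using S = n/2 × [2a + (n-1)d]
3979 = n/2 × [2(30) + (n-1)(13)]
3979 = n/2 × [60 + 13n - 13]
7958 = n × [47 + 13n]
13n² + (47)n - 7958 = 0
Discriminant: Δ = (47)² - 4(13)(-7958) = 2209 + 413816 = 416025
√Δ = 645
n = [-(47) + √Δ] / (2·13) = (-47 + 645) / 26 = 598 / 26 = 23
(The negative root is discarded since n must be a positive integer.)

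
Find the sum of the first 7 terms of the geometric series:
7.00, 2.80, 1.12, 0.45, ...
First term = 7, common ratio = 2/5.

Sₙ = a(1 - rⁿ) / (1 - r)
S_7 = 7(1 - (2/5)^7) / (1 - (2/5))
S_7 = 7(1 - (128/78125)) / (3/5)
S_7 = 181993/15625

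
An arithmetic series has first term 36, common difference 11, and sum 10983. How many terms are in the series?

Using S = n/2 × [2a + (n-1)d]
10983 = n/2 × [2(36) + (n-1)(11)]
10983 = n/2 × [72 + 11n - 11]
21966 = n × [61 + 11n]
11n² + (61)n - 21966 = 0
Discriminant: Δ = (61)² - 4(11)(-21966) = 3721 + 966504 = 970225
√Δ = 985
n = [-(61) + √Δ] / (2·11) = (-61 + 985) / 22 = 924 / 22 = 42
(The negative root is discarded since n must be a positive integer.)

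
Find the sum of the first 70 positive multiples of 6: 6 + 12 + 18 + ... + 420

Factor out 6: = 6(1 + 2 + ... + 70) = 6 × n(n+1)/2
= 6 × 70×71/2
= 6 × 2485
= 14910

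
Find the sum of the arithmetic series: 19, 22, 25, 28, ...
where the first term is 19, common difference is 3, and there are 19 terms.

Sₙ = n/2 × (first + last)
Last term = a + (n-1)d = 19 + (19-1)×3 = 73
S_19 = 19/2 × (19 + 73)
S_19 = 19/2 × 92 = 874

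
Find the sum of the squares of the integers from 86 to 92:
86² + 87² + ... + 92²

Use ∑_{k=1}^{n} k² = n(n+1)(2n+1)/6, then subtract the first 85 terms.
∑_{k=1}^{92} k² = 92×93×185/6 = 263810
∑_{k=1}^{85} k² = 85×86×171/6 = 208335
∑_{k=86}^{92} k² = 263810 - 208335 = 55475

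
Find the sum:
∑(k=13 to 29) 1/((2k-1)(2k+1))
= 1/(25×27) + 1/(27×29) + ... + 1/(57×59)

Partial fractions: 1/((2k-1)(2k+1)) = (1/2)[1/(2k-1) - 1/(2k+1)]
The series telescopes:
= (1/2)[1/25 - 1/59]
= 17/1475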